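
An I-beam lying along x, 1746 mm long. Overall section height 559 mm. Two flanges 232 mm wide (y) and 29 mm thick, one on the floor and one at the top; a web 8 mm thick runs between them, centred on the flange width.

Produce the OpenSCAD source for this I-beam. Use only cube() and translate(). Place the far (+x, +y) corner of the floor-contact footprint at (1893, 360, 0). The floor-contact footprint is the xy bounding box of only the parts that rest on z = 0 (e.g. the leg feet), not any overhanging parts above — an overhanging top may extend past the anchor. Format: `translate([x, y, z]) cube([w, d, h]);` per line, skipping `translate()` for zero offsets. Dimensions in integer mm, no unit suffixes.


translate([147, 128, 0]) cube([1746, 232, 29]);
translate([147, 240, 29]) cube([1746, 8, 501]);
translate([147, 128, 530]) cube([1746, 232, 29]);


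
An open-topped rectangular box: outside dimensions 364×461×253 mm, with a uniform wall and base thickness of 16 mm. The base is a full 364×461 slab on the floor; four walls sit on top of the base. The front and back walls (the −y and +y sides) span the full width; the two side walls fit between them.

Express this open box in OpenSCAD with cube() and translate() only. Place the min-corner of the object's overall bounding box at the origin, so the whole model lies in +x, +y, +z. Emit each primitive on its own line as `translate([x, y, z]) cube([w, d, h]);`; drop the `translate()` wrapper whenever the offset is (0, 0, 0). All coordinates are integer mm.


cube([364, 461, 16]);
translate([0, 0, 16]) cube([364, 16, 237]);
translate([0, 445, 16]) cube([364, 16, 237]);
translate([0, 16, 16]) cube([16, 429, 237]);
translate([348, 16, 16]) cube([16, 429, 237]);


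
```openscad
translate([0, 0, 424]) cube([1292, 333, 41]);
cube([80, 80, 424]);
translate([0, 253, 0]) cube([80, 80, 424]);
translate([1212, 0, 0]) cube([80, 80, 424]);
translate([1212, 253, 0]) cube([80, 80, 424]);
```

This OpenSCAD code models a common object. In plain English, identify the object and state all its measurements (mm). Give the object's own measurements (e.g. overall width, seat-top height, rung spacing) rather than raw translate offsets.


A bench: a 1292×333 mm seat slab, 41 mm thick, top at z = 465 mm, on four 80×80 mm square legs flush with the seat corners and standing on z = 0.


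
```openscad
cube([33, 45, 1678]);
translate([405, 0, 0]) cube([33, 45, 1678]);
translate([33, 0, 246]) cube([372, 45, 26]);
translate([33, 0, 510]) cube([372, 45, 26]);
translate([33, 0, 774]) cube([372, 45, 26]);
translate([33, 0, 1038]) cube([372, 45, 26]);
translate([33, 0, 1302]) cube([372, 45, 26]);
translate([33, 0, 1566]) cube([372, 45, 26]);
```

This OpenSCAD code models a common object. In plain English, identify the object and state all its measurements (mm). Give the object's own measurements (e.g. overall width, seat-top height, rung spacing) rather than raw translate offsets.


A straight ladder. Two 33×45 mm vertical rails, 1678 mm tall, stand 438 mm apart (outside-to-outside) with their front faces coplanar on the −y side. 6 rungs, each 45 mm deep and 26 mm tall, span between the inner faces of the rails, front faces flush with the rails. The lowest rung's underside is at z = 246 mm and rungs are spaced 264 mm apart (underside to underside).


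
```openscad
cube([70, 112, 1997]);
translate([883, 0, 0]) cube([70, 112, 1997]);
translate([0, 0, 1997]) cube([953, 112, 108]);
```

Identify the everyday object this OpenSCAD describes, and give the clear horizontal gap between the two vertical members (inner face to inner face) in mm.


A door frame. The clear opening width is 813 mm.

Two 1997 mm tall posts with a header on top — a door frame. The left jamb is 70 mm wide at x = 0; the right jamb starts at x = 883. The clear opening is 883 − 70 = 813 mm.


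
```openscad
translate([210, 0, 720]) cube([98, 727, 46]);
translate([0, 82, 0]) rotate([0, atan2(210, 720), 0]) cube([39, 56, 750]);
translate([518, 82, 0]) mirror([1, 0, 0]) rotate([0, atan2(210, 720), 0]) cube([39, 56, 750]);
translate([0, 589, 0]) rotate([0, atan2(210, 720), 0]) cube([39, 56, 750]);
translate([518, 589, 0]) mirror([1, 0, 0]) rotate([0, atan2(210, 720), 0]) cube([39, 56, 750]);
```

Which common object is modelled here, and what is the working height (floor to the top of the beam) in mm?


A sawhorse. The overall height is 766 mm.

A beam across two mirrored pairs of raked legs — a sawhorse. The beam's underside is at z = 720 (matching the legs' vertical rise in atan2(210, 720)) and the beam is 46 mm tall, so its top is at 720 + 46 = 766 mm. The raked legs top out at the beam's underside, so that is the highest point.


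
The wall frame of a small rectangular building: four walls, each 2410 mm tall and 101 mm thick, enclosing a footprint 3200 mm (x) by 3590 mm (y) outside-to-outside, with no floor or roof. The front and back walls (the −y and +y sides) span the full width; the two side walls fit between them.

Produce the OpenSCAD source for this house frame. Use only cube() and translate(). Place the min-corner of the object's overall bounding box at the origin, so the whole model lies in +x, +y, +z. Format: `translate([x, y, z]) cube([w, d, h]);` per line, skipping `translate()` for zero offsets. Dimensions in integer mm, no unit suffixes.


cube([3200, 101, 2410]);
translate([0, 3489, 0]) cube([3200, 101, 2410]);
translate([0, 101, 0]) cube([101, 3388, 2410]);
translate([3099, 101, 0]) cube([101, 3388, 2410]);


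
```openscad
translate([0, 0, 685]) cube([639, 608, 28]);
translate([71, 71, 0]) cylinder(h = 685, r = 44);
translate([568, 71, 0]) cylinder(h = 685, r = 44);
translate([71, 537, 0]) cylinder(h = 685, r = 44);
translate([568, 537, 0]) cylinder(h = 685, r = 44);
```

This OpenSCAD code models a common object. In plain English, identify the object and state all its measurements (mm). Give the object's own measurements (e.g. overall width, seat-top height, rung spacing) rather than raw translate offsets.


A table: top 639 mm (x) × 608 mm (y), 28 mm thick, upper face at z = 713 mm, on four round legs of 88 mm diameter, each leg's bounding box inset 27 mm from the nearest pair of top edges from z = 0 to the bottom of the top.


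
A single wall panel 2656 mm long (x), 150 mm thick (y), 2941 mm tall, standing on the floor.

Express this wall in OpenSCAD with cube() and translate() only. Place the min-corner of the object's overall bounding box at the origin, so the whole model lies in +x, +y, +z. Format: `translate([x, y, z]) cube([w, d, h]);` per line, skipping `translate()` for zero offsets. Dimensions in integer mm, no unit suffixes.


cube([2656, 150, 2941]);


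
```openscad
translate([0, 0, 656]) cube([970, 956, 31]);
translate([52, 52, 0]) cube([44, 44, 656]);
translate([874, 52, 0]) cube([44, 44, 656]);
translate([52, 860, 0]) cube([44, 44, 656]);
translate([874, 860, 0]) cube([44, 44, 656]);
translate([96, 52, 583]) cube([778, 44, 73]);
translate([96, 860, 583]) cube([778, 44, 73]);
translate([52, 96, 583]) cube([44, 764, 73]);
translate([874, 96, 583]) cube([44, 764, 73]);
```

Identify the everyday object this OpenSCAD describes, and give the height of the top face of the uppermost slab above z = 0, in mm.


A table. The table height is 687 mm.

A 970×956×31 slab sits at z = 656 on four 44 mm square posts — a table. The top surface is at 656 + 31 = 687 mm.


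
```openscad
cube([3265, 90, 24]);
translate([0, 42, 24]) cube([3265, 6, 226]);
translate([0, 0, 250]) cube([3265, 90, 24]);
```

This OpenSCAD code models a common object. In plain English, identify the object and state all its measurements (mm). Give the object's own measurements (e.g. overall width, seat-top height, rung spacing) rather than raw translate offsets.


An I-beam lying along x, 3265 mm long. Overall section height 274 mm. Two flanges 90 mm wide (y) and 24 mm thick, one on the floor and one at the top; a web 6 mm thick runs between them, centred on the flange width.


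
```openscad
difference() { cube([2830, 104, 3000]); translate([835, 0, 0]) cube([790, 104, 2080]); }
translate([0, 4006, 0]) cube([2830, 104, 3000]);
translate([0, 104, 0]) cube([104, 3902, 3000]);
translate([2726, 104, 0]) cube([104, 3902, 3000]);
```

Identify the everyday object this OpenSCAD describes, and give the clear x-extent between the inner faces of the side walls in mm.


A single room. The interior width is 2622 mm.

Four walls enclosing a rectangle with a door in the front wall — a room. Outside width 2830 minus two 104 mm walls gives 2622 mm.


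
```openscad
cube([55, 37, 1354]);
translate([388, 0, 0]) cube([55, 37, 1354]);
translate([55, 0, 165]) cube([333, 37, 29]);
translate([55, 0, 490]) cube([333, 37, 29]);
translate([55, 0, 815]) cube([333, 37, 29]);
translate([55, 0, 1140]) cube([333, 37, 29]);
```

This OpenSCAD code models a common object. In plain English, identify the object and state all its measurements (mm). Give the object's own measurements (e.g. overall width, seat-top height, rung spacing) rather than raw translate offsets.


A straight ladder. Two 55×37 mm vertical rails, 1354 mm tall, stand 443 mm apart (outside-to-outside) with their front faces coplanar on the −y side. 4 rungs, each 37 mm deep and 29 mm tall, span between the inner faces of the rails, front faces flush with the rails. The lowest rung's underside is at z = 165 mm and rungs are spaced 325 mm apart (underside to underside).


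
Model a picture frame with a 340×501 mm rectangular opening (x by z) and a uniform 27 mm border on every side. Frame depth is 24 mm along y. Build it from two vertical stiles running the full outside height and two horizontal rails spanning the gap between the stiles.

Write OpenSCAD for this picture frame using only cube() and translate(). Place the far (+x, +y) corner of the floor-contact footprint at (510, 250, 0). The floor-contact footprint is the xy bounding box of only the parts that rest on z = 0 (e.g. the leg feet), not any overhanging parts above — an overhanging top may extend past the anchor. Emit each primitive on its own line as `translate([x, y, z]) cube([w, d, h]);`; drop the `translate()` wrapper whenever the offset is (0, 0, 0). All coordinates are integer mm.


translate([116, 226, 0]) cube([27, 24, 555]);
translate([483, 226, 0]) cube([27, 24, 555]);
translate([143, 226, 0]) cube([340, 24, 27]);
translate([143, 226, 528]) cube([340, 24, 27]);


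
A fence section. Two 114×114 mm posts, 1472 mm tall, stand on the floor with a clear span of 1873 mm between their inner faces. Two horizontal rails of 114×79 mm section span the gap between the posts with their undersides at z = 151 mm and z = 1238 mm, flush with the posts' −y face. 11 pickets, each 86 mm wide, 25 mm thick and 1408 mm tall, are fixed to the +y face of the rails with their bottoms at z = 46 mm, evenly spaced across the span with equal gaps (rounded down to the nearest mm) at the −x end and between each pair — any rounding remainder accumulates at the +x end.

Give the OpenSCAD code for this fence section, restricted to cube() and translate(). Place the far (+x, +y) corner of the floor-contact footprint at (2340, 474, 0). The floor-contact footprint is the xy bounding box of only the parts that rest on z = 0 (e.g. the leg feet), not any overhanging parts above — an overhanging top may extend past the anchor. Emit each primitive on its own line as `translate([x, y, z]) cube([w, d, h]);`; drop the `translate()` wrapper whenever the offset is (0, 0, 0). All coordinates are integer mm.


translate([239, 360, 0]) cube([114, 114, 1472]);
translate([2226, 360, 0]) cube([114, 114, 1472]);
translate([353, 360, 151]) cube([1873, 114, 79]);
translate([353, 360, 1238]) cube([1873, 114, 79]);
translate([430, 474, 46]) cube([86, 25, 1408]);
translate([593, 474, 46]) cube([86, 25, 1408]);
translate([756, 474, 46]) cube([86, 25, 1408]);
translate([919, 474, 46]) cube([86, 25, 1408]);
translate([1082, 474, 46]) cube([86, 25, 1408]);
translate([1245, 474, 46]) cube([86, 25, 1408]);
translate([1408, 474, 46]) cube([86, 25, 1408]);
translate([1571, 474, 46]) cube([86, 25, 1408]);
translate([1734, 474, 46]) cube([86, 25, 1408]);
translate([1897, 474, 46]) cube([86, 25, 1408]);
translate([2060, 474, 46]) cube([86, 25, 1408]);


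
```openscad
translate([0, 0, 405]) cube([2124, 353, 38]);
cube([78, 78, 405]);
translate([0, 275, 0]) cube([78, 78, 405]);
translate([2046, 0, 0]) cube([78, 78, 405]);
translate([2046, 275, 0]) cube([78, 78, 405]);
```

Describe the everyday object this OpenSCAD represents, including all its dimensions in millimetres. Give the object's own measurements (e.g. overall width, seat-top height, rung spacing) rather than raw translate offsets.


A long wooden bench with a 2124 mm (x) × 353 mm (y) seat, 38 mm thick, its top surface 443 mm above the floor. Four 78 mm square legs at the seat corners, flush with the edges, run from z = 0 to the seat underside.


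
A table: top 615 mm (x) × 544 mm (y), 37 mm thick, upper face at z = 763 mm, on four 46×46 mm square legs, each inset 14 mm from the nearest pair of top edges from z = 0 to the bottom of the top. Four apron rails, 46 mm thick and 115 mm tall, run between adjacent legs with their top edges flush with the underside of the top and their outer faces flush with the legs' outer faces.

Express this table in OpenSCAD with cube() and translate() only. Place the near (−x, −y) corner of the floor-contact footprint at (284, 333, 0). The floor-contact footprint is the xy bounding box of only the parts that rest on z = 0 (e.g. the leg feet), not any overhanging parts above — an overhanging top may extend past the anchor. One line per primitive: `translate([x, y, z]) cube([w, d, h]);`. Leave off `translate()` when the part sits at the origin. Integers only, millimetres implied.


// leg_h = 763 - 37 = 726
// apron z = 726 - 115 = 611
translate([270, 319, 726]) cube([615, 544, 37]);
translate([284, 333, 0]) cube([46, 46, 726]);
translate([825, 333, 0]) cube([46, 46, 726]);
translate([284, 803, 0]) cube([46, 46, 726]);
translate([825, 803, 0]) cube([46, 46, 726]);
translate([330, 333, 611]) cube([495, 46, 115]);
translate([330, 803, 611]) cube([495, 46, 115]);
translate([284, 379, 611]) cube([46, 424, 115]);
translate([825, 379, 611]) cube([46, 424, 115]);


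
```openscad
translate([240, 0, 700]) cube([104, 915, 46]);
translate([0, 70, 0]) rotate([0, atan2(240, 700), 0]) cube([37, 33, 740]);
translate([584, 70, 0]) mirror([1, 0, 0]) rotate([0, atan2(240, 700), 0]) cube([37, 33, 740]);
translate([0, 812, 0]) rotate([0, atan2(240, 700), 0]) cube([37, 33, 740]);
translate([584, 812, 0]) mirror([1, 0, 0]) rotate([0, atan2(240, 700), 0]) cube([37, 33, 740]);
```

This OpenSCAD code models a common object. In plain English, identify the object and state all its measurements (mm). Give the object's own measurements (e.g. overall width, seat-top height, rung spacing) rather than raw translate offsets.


A sawhorse. A 104×915×46 mm beam (x, y, z) sits on two A-frame leg pairs. Each pair is two raked legs of 37×33 mm section (33 mm along y) splaying symmetrically in x. Each leg rises 700 mm vertically over 240 mm of horizontal reach and is 740 mm long along its own axis. Every leg's outer bottom edge rests on the floor and its outer top edge meets a bottom edge of the beam — the left legs (tilting toward +x) meet the beam's −x bottom edge, the right legs (their mirror images, tilting toward −x) meet its +x bottom edge — so the leg tops tuck under the beam, the beam's underside is 700 mm above the floor, and the feet are 584 mm apart outside-to-outside with the beam centred between them. The two leg pairs are set in 70 mm from either end of the beam.


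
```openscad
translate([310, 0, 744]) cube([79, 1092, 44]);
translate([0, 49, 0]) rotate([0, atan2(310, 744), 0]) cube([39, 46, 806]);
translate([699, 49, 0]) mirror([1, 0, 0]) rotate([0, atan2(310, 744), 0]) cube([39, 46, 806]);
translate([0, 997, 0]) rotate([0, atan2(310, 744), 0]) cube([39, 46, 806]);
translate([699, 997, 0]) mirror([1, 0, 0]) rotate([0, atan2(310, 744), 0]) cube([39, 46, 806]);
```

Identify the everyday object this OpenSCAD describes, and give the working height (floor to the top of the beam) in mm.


A sawhorse. The overall height is 788 mm.

A beam across two mirrored pairs of raked legs — a sawhorse. The beam's underside is at z = 744 (matching the legs' vertical rise in atan2(310, 744)) and the beam is 44 mm tall, so its top is at 744 + 44 = 788 mm. The raked legs top out at the beam's underside, so that is the highest point.


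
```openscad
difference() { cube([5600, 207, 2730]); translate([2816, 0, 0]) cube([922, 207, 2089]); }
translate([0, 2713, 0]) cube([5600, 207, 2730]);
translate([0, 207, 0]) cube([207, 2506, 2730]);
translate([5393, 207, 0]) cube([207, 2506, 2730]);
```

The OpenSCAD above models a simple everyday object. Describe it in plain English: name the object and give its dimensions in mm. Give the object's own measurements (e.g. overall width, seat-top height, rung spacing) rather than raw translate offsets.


A single room: four walls, each 2730 mm tall and 207 mm thick, enclosing an outside footprint 5600×2920 mm (x × y), no floor or roof. The front and back walls (−y and +y sides) run the full x-width; the side walls fit between their inner faces. A door opening 922 mm wide and 2089 mm tall is cut through the front wall from the floor up, its −x edge 2816 mm from the wall's −x end.


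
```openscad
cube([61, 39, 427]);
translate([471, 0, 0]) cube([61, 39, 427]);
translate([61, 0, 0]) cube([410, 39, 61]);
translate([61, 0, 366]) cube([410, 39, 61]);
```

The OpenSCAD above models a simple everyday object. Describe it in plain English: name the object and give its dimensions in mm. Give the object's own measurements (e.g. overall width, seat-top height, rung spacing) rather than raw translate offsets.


A rectangular picture frame lying in the x–z plane (depth along y). The opening is 410 mm wide (x) by 305 mm tall (z), surrounded by a border 61 mm wide on all four sides. The frame is 39 mm deep and is made of two full-height vertical stiles with two horizontal rails fitted between them.


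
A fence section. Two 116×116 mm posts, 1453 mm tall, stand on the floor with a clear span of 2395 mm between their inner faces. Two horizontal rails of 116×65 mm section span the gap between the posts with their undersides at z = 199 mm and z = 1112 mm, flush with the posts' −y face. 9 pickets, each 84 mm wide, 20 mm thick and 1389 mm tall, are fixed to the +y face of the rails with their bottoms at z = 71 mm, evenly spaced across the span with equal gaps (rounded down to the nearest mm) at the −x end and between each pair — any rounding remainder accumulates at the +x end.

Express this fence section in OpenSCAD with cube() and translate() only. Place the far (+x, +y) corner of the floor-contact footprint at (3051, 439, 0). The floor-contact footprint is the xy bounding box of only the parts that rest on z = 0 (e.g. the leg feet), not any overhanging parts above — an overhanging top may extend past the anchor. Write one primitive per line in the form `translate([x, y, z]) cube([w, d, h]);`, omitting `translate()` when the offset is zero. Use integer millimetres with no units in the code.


translate([424, 323, 0]) cube([116, 116, 1453]);
translate([2935, 323, 0]) cube([116, 116, 1453]);
translate([540, 323, 199]) cube([2395, 116, 65]);
translate([540, 323, 1112]) cube([2395, 116, 65]);
translate([703, 439, 71]) cube([84, 20, 1389]);
translate([950, 439, 71]) cube([84, 20, 1389]);
translate([1197, 439, 71]) cube([84, 20, 1389]);
translate([1444, 439, 71]) cube([84, 20, 1389]);
translate([1691, 439, 71]) cube([84, 20, 1389]);
translate([1938, 439, 71]) cube([84, 20, 1389]);
translate([2185, 439, 71]) cube([84, 20, 1389]);
translate([2432, 439, 71]) cube([84, 20, 1389]);
translate([2679, 439, 71]) cube([84, 20, 1389]);


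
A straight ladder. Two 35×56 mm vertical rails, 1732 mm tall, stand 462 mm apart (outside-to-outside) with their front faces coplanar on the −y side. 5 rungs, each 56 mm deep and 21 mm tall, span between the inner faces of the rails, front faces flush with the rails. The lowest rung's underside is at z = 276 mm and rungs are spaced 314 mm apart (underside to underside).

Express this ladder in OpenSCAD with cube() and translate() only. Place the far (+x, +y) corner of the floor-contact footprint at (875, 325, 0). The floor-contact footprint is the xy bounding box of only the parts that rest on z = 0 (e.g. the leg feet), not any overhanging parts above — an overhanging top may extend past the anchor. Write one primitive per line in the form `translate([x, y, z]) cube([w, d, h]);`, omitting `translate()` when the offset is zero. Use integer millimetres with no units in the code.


// rung span = 462 - 2*35 = 392
// rung[k] z = 276 + k*314
translate([413, 269, 0]) cube([35, 56, 1732]);
translate([840, 269, 0]) cube([35, 56, 1732]);
translate([448, 269, 276]) cube([392, 56, 21]);
translate([448, 269, 590]) cube([392, 56, 21]);
translate([448, 269, 904]) cube([392, 56, 21]);
translate([448, 269, 1218]) cube([392, 56, 21]);
translate([448, 269, 1532]) cube([392, 56, 21]);


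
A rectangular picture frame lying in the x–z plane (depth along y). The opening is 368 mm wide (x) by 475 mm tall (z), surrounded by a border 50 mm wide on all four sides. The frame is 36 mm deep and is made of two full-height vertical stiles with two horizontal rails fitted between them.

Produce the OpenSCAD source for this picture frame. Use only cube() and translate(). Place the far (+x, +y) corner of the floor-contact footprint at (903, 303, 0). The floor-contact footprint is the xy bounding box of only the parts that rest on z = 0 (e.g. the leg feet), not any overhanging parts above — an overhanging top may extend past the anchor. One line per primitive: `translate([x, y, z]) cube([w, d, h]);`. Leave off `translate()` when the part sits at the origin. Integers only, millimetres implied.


translate([435, 267, 0]) cube([50, 36, 575]);
translate([853, 267, 0]) cube([50, 36, 575]);
translate([485, 267, 0]) cube([368, 36, 50]);
translate([485, 267, 525]) cube([368, 36, 50]);


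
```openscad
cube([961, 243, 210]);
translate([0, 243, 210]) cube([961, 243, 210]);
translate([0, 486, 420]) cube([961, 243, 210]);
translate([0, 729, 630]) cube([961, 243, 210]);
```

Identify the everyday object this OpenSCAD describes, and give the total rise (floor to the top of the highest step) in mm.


A staircase. The total rise is 840 mm.

4 identical blocks, each offset up and back from the previous — a staircase. Each step is 210 mm tall and there are 4 of them, so the total rise is 4 × 210 = 840 mm.


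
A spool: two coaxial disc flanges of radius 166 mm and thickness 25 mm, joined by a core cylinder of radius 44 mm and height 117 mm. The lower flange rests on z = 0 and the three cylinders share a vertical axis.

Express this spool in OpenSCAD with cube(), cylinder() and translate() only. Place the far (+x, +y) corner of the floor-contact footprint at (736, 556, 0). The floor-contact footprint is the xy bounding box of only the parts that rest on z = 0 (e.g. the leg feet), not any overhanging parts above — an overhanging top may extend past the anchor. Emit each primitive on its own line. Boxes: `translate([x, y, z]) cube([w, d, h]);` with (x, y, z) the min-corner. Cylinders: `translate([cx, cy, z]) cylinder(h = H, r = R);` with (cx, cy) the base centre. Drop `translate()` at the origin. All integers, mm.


translate([570, 390, 0]) cylinder(h = 25, r = 166);
translate([570, 390, 25]) cylinder(h = 117, r = 44);
translate([570, 390, 142]) cylinder(h = 25, r = 166);


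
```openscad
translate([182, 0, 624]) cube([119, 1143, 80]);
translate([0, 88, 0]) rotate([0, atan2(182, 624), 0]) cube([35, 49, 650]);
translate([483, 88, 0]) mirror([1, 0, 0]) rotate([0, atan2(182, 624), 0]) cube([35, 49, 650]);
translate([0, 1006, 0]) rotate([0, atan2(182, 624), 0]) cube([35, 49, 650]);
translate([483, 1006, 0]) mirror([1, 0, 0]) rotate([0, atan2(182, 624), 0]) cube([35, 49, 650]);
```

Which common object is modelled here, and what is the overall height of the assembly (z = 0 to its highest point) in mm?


A sawhorse. The overall height is 704 mm.

A beam across two mirrored pairs of raked legs — a sawhorse. The beam's underside is at z = 624 (matching the legs' vertical rise in atan2(182, 624)) and the beam is 80 mm tall, so its top is at 624 + 80 = 704 mm. The raked legs top out at the beam's underside, so that is the highest point.


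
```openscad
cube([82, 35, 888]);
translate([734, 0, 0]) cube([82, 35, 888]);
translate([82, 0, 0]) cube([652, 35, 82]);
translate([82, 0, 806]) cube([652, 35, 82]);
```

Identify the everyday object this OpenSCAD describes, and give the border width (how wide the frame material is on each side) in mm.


A picture frame. The border width is 82 mm.

Four thin pieces enclosing a rectangular opening — a picture frame. The two full-height stiles are 888 mm tall; the top rail sits at z = 806 and is 82 mm tall, so the border above the opening is 888 − 806 = 82 mm, matching the stile x-width.


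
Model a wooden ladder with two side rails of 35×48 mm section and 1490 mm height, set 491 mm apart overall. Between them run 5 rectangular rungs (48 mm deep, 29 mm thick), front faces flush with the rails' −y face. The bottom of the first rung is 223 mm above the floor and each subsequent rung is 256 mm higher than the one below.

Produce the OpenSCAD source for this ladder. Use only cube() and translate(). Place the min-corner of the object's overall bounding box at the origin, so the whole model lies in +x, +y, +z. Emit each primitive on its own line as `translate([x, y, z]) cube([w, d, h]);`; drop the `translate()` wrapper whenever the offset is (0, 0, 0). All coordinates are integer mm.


cube([35, 48, 1490]);
translate([456, 0, 0]) cube([35, 48, 1490]);
translate([35, 0, 223]) cube([421, 48, 29]);
translate([35, 0, 479]) cube([421, 48, 29]);
translate([35, 0, 735]) cube([421, 48, 29]);
translate([35, 0, 991]) cube([421, 48, 29]);
translate([35, 0, 1247]) cube([421, 48, 29]);


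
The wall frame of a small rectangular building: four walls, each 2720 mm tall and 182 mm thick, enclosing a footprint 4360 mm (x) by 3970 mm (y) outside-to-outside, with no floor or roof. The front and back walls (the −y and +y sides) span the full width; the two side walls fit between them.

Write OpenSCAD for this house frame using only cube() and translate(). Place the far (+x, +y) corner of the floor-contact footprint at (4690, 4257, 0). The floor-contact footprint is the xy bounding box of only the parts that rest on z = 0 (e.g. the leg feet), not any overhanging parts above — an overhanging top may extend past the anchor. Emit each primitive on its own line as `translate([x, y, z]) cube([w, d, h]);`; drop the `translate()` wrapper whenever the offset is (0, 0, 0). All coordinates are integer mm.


translate([330, 287, 0]) cube([4360, 182, 2720]);
translate([330, 4075, 0]) cube([4360, 182, 2720]);
translate([330, 469, 0]) cube([182, 3606, 2720]);
translate([4508, 469, 0]) cube([182, 3606, 2720]);


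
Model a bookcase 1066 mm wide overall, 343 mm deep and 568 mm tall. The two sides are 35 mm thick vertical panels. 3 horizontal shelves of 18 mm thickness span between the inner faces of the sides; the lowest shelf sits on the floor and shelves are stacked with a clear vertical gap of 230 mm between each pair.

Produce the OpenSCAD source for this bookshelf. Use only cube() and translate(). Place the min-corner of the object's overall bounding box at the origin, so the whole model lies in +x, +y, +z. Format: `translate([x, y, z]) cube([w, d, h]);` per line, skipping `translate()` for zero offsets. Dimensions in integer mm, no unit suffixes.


cube([35, 343, 568]);
translate([1031, 0, 0]) cube([35, 343, 568]);
translate([35, 0, 0]) cube([996, 343, 18]);
translate([35, 0, 248]) cube([996, 343, 18]);
translate([35, 0, 496]) cube([996, 343, 18]);


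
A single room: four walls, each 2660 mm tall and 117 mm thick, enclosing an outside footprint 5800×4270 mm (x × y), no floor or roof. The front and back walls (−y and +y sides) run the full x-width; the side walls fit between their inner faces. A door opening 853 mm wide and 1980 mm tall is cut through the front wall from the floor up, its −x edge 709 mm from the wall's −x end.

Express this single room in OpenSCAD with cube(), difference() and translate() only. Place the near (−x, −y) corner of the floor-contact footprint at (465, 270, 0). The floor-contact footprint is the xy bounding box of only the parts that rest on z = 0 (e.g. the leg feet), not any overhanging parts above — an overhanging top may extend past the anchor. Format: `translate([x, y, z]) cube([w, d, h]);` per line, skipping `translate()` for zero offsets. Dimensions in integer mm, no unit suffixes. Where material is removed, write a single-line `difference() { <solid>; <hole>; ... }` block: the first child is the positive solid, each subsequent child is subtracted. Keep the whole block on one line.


difference() { translate([465, 270, 0]) cube([5800, 117, 2660]); translate([1174, 270, 0]) cube([853, 117, 1980]); }
translate([465, 4423, 0]) cube([5800, 117, 2660]);
translate([465, 387, 0]) cube([117, 4036, 2660]);
translate([6148, 387, 0]) cube([117, 4036, 2660]);


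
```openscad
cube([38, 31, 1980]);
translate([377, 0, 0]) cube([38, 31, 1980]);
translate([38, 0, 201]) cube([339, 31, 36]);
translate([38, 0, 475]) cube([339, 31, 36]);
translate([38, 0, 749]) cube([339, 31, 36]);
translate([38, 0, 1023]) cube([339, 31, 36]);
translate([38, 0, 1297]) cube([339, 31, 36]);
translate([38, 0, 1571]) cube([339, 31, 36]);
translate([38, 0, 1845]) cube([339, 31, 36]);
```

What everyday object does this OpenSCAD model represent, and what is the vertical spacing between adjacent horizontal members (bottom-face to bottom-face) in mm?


A ladder. The rung spacing is 274 mm.

Two tall 38×31 posts with 7 short bars between them — a ladder. Adjacent rungs sit at z = 201 and z = 475, so the spacing is 475 − 201 = 274 mm.


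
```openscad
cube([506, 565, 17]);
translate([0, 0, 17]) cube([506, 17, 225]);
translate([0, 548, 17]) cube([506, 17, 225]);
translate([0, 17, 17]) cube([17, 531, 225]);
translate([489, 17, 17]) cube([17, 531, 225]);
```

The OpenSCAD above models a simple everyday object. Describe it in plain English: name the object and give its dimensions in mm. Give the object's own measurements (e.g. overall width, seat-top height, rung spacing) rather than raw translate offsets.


An open-topped rectangular box: outside dimensions 506×565×242 mm, with a uniform wall and base thickness of 17 mm. The base is a full 506×565 slab on the floor; four walls sit on top of the base. The front and back walls (the −y and +y sides) span the full width; the two side walls fit between them.


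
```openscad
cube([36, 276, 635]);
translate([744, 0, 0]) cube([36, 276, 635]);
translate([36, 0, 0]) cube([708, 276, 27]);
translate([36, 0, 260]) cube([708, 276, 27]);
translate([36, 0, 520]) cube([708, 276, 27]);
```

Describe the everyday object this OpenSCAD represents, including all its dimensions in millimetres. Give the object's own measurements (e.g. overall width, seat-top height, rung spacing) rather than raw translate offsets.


An open bookshelf. Two side panels, each 36 mm thick, 276 mm deep and 635 mm tall, stand 780 mm apart (outside-to-outside). Between them sit 3 shelves, each 27 mm thick and 276 mm deep, spanning the full gap between the sides. The bottom shelf rests on the floor (its underside at z = 0) and the clear gap between one shelf's top and the next shelf's underside is 233 mm.


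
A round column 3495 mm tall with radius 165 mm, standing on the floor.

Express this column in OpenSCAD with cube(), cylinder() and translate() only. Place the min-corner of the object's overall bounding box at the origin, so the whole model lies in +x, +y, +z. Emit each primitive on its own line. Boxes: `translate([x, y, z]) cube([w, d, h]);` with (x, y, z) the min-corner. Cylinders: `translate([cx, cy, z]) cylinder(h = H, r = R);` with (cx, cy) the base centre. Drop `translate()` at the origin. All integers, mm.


translate([165, 165, 0]) cylinder(h = 3495, r = 165);


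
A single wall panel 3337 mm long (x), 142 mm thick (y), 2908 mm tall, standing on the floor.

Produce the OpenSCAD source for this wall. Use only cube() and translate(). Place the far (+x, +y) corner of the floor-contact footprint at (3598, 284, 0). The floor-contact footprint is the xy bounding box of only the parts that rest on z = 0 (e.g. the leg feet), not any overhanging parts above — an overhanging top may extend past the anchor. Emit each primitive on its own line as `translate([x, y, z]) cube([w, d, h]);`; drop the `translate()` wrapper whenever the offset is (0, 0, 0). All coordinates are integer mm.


translate([261, 142, 0]) cube([3337, 142, 2908]);


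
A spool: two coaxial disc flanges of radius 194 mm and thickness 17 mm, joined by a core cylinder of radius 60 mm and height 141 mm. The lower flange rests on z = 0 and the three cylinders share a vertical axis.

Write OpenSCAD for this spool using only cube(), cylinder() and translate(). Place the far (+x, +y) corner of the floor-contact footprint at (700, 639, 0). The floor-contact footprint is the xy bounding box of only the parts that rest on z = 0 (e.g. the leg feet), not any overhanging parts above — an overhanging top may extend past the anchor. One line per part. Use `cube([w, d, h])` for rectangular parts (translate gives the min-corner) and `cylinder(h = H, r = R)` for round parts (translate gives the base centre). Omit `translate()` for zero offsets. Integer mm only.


translate([506, 445, 0]) cylinder(h = 17, r = 194);
translate([506, 445, 17]) cylinder(h = 141, r = 60);
translate([506, 445, 158]) cylinder(h = 17, r = 194);


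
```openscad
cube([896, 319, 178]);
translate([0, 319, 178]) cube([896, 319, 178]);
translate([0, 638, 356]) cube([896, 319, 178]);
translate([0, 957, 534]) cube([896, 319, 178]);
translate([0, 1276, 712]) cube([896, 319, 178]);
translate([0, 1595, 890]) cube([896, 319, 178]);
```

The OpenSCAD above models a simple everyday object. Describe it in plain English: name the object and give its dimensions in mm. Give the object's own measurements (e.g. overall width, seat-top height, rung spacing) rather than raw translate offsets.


A straight staircase of 6 solid steps. Each step is 896 mm wide (x), 319 mm deep (y, the going) and 178 mm tall (the rise). The first step rests on the floor; each subsequent step sits one going further in +y and one rise higher in +z, directly behind and above the previous step with no overlap.


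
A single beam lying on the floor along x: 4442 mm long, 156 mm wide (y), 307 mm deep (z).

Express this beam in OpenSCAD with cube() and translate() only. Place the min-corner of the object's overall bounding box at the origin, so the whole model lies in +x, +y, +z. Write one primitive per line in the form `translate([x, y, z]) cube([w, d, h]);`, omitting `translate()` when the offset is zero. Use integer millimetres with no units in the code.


cube([4442, 156, 307]);


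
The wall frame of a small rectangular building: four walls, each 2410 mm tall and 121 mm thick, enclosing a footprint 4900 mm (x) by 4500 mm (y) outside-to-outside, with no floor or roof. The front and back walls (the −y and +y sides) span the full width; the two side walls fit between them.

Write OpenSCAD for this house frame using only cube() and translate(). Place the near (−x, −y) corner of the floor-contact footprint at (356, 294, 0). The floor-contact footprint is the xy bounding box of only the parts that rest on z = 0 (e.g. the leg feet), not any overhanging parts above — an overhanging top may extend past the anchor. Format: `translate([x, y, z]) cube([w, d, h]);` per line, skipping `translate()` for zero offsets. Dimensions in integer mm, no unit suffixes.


translate([356, 294, 0]) cube([4900, 121, 2410]);
translate([356, 4673, 0]) cube([4900, 121, 2410]);
translate([356, 415, 0]) cube([121, 4258, 2410]);
translate([5135, 415, 0]) cube([121, 4258, 2410]);


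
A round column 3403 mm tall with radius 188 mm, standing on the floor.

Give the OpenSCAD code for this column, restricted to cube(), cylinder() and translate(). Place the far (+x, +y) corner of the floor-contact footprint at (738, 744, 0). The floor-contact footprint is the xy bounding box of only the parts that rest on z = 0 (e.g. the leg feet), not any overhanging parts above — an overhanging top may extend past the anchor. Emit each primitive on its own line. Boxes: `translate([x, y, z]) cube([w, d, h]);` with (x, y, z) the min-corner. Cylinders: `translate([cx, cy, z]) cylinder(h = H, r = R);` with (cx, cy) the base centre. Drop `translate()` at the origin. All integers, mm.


translate([550, 556, 0]) cylinder(h = 3403, r = 188);


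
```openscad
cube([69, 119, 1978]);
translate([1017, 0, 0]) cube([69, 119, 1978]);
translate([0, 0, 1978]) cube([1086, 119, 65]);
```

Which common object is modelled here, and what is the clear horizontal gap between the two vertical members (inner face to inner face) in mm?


A door frame. The clear opening width is 948 mm.

Two 1978 mm tall posts with a header on top — a door frame. The left jamb is 69 mm wide at x = 0; the right jamb starts at x = 1017. The clear opening is 1017 − 69 = 948 mm.


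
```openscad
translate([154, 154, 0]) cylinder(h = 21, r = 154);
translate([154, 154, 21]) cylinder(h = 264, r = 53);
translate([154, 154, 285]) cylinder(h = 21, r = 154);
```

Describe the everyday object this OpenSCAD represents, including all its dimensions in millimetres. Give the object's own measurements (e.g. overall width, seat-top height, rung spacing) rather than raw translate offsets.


A spool: two coaxial disc flanges of radius 154 mm and thickness 21 mm, joined by a core cylinder of radius 53 mm and height 264 mm. The lower flange rests on z = 0 and the three cylinders share a vertical axis.


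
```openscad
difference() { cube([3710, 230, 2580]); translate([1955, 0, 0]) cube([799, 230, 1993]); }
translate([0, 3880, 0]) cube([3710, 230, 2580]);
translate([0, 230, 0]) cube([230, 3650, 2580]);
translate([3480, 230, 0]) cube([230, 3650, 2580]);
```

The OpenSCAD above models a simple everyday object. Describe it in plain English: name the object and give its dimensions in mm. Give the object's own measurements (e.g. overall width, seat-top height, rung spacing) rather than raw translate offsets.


A single room: four walls, each 2580 mm tall and 230 mm thick, enclosing an outside footprint 3710×4110 mm (x × y), no floor or roof. The front and back walls (−y and +y sides) run the full x-width; the side walls fit between their inner faces. A door opening 799 mm wide and 1993 mm tall is cut through the front wall from the floor up, its −x edge 1955 mm from the wall's −x end.


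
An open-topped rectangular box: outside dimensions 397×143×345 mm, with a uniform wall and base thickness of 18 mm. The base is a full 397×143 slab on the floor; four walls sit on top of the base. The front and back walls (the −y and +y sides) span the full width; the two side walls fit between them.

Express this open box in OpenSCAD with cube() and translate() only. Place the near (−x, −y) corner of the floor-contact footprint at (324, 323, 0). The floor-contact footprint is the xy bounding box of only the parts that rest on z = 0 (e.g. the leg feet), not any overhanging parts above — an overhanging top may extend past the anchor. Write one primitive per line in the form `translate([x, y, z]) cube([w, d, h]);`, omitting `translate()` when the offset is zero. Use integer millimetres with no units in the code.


translate([324, 323, 0]) cube([397, 143, 18]);
translate([324, 323, 18]) cube([397, 18, 327]);
translate([324, 448, 18]) cube([397, 18, 327]);
translate([324, 341, 18]) cube([18, 107, 327]);
translate([703, 341, 18]) cube([18, 107, 327]);


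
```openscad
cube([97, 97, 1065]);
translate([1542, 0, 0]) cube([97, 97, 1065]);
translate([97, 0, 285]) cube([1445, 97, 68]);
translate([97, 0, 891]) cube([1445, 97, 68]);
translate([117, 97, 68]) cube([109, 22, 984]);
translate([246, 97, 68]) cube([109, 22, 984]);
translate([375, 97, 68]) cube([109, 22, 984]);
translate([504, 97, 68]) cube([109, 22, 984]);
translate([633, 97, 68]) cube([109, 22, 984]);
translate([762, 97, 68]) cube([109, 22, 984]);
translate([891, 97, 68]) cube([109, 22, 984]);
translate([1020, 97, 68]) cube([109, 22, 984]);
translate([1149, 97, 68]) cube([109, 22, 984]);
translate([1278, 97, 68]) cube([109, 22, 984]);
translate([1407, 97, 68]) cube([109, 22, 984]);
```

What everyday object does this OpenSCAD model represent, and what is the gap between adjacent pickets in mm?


A fence section. The picket gap is 20 mm.

Two posts, two rails, 11 pickets — a fence section. Span 1445 mm holds 11 pickets of 109 mm with 12 equal gaps: ⌊(1445 − 11·109) / 12⌋ = 20 mm.
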